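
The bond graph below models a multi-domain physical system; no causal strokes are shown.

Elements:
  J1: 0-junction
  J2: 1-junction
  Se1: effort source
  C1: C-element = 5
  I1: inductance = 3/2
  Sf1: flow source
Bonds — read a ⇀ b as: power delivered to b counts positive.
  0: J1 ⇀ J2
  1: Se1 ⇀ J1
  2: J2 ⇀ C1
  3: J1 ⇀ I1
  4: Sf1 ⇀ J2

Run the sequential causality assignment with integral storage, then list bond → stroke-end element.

#1 stroke at J1  (source Se1 imposes e)
#4 stroke at Sf1  (Sf1 fixes flow; stroke at Sf1)
#0 stroke at J2  (common-e at J1 fixed by 1)
#3 stroke at I1  (common-e at J1 fixed by 1)
#2 stroke at J2  (J2: bond 4 brought flow, rest push out)

#0 stroke→J2
#1 stroke→J1
#2 stroke→J2
#3 stroke→I1
#4 stroke→Sf1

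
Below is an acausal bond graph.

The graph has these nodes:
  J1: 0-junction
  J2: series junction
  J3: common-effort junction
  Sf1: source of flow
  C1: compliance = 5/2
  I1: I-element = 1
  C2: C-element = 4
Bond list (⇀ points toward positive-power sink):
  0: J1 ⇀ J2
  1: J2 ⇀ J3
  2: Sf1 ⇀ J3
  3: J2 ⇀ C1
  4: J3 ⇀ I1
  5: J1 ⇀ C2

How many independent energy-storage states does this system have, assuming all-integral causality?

3  (C1, C2, I1 all integral)

β2 stroke at Sf1  (Sf1 fixes flow; stroke at Sf1)
β3 stroke at J2  (C1: C, integral causality)
β4 stroke at I1  (I1 outputs flow p/I1)
β1 stroke at J3  (J3: last free bond brings effort in)
β0 stroke at J2  (J2 flow already set via bond 1)
β5 stroke at J1  (closing 0-jn rule on J1)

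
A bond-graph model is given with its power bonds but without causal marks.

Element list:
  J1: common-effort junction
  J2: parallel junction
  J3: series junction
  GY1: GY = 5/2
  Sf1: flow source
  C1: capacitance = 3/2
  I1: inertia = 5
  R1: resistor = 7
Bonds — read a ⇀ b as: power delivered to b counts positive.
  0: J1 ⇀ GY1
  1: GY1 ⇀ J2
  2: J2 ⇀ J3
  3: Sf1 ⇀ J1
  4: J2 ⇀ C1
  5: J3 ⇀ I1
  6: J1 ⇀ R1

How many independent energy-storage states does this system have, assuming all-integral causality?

β3 |Sf1  (Sf1 (Sf) sets flow on bond)
β4 |J2  (prefer integral on C1)
β1 |GY1  (J2 effort already set via bond 4)
β2 |J3  (0-jn J2 has e-setter on 4)
β5 |I1  (closing 1-jn rule on J3)
β0 |GY1  (GY1 both-in/both-out from 1)
β6 |J1  (J1 needs exactly one e-in)

2  (C1, I1 all integral)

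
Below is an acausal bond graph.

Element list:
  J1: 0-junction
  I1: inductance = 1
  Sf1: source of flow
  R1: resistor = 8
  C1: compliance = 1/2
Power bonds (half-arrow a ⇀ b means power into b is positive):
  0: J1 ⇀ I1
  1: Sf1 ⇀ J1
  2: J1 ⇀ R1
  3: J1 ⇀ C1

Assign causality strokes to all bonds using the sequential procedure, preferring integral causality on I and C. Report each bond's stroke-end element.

β1 stroke at Sf1  (Sf1 fixes flow; stroke at Sf1)
β0 stroke at I1  (I1 integral (f out))
β3 stroke at J1  (prefer integral on C1)
β2 stroke at R1  (0-jn J1 has e-setter on 3)

#0 →I1
#1 →Sf1
#2 →R1
#3 →J1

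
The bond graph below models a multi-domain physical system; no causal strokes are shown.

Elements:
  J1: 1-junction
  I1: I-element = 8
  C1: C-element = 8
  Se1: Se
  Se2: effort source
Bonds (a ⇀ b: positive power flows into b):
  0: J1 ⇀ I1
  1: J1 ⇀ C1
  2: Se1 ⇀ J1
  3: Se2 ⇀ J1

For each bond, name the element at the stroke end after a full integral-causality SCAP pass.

b0 stroke at I1
b1 stroke at J1
b2 stroke at J1
b3 stroke at J1

b2 →J1  (Se1 (Se) sets effort on bond)
b3 →J1  (Se2 (Se) sets effort on bond)
b0 →I1  (I1: I, integral causality)
b1 →J1  (common-f at J1 fixed by 0)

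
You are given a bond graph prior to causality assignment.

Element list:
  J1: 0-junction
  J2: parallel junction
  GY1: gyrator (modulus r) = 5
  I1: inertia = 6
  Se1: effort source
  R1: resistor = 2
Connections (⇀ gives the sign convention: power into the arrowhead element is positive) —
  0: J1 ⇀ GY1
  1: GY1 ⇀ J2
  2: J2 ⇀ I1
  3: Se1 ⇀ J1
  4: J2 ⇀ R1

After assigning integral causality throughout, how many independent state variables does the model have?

1  (I1 all integral)

b3 stroke at J1  (source Se1 imposes e)
b0 stroke at GY1  (J1 effort already set via bond 3)
b1 stroke at GY1  (GY GY1: same side as bond 0)
b2 stroke at I1  (I1: I, integral causality)
b4 stroke at J2  (J2: last free bond brings effort in)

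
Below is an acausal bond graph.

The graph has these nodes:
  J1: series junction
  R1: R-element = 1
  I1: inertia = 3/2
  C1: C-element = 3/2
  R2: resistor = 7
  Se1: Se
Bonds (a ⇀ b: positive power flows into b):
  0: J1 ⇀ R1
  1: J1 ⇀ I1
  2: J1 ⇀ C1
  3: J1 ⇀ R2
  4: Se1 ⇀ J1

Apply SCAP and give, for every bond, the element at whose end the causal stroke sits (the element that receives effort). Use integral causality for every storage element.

#0 |J1
#1 |I1
#2 |J1
#3 |J1
#4 |J1

b4 →J1  (source Se1 imposes e)
b1 →I1  (I1: I, integral causality)
b0 →J1  (J1 flow already set via bond 1)
b2 →J1  (1-jn J1 has f-setter on 1)
b3 →J1  (common-f at J1 fixed by 1)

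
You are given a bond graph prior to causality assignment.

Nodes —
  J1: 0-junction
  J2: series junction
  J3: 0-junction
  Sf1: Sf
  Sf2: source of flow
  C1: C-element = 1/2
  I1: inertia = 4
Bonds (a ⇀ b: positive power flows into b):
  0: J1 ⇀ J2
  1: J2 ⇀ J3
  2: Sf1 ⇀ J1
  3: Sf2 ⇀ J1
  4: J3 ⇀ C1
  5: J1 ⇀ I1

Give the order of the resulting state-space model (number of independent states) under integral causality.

2  (C1, I1 all integral)

#2 |Sf1  (Sf1 (Sf) sets flow on bond)
#3 |Sf2  (Sf2: flow source, stroke at near end)
#4 |J3  (C1 integral (e out))
#1 |J2  (J3 effort already set via bond 4)
#0 |J1  (closing 1-jn rule on J2)
#5 |I1  (0-jn J1 has e-setter on 0)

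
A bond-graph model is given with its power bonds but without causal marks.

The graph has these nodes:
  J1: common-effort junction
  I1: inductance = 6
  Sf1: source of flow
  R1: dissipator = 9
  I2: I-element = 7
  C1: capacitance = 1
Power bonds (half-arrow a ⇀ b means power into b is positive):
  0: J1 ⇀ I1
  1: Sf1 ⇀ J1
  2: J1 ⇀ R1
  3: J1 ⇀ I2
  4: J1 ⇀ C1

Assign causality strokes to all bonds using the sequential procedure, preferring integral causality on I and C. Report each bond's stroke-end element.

b0 stroke→I1
b1 stroke→Sf1
b2 stroke→R1
b3 stroke→I2
b4 stroke→J1

bond 1 |Sf1  (Sf1: flow source, stroke at near end)
bond 0 |I1  (prefer integral on I1)
bond 3 |I2  (I2 integral (f out))
bond 4 |J1  (C1: C, integral causality)
bond 2 |R1  (common-e at J1 fixed by 4)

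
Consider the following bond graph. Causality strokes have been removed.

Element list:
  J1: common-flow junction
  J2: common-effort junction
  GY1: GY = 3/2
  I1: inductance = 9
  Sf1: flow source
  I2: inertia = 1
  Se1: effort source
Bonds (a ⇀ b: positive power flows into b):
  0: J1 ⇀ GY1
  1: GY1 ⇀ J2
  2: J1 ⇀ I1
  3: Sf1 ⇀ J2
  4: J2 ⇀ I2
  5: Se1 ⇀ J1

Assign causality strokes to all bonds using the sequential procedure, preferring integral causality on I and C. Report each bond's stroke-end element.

#3 stroke→Sf1  (source Sf1 imposes f)
#5 stroke→J1  (Se1: effort source, stroke at far end)
#2 stroke→I1  (I1 integral (f out))
#0 stroke→J1  (1-jn J1 has f-setter on 2)
#1 stroke→J2  (GY1: gyrator matches bond 0)
#4 stroke→I2  (0-jn J2 has e-setter on 1)

#0 |J1
#1 |J2
#2 |I1
#3 |Sf1
#4 |I2
#5 |J1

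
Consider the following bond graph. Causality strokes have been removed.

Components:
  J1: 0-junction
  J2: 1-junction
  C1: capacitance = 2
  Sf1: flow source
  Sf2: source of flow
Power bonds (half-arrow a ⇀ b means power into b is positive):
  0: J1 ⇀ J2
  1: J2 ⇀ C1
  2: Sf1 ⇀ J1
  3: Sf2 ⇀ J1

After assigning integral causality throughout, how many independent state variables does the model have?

b2 stroke at Sf1  (source Sf1 imposes f)
b3 stroke at Sf2  (Sf2 fixes flow; stroke at Sf2)
b0 stroke at J1  (J1 needs exactly one e-in)
b1 stroke at J2  (J2 flow already set via bond 0)

1  (C1 all integral)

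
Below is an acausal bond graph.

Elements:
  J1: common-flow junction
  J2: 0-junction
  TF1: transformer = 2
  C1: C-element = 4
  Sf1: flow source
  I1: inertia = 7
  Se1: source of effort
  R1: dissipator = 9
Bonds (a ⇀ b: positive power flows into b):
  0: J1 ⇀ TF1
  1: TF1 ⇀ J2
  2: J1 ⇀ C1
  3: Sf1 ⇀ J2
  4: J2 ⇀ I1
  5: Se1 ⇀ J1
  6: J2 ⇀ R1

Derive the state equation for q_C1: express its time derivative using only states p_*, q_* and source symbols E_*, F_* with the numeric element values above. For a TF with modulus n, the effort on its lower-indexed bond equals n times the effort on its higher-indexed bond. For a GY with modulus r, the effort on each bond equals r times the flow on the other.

b3 stroke→Sf1  (Sf1 fixes flow; stroke at Sf1)
b5 stroke→J1  (source Se1 imposes e)
b2 stroke→J1  (C1: C, integral causality)
b0 stroke→TF1  (only one flow-in slot at J1)
b1 stroke→J2  (through TF1, causality passes straight; one stroke at TF1)
b4 stroke→I1  (common-e at J2 fixed by 1)
b6 stroke→R1  (common-e at J2 fixed by 1)

dq_C1/dt = E_Se1/36 - F_Sf1/2 + p_I1/14 - q_C1/144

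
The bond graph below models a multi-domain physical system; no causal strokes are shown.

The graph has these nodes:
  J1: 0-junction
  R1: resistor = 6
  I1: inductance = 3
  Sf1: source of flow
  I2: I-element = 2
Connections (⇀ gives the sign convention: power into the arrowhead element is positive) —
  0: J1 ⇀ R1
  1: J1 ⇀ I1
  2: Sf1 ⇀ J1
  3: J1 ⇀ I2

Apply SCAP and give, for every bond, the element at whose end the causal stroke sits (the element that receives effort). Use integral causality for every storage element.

β2 stroke→Sf1  (source Sf1 imposes f)
β1 stroke→I1  (I1 outputs flow p/I1)
β3 stroke→I2  (prefer integral on I2)
β0 stroke→J1  (J1 needs exactly one e-in)

b0 |J1
b1 |I1
b2 |Sf1
b3 |I2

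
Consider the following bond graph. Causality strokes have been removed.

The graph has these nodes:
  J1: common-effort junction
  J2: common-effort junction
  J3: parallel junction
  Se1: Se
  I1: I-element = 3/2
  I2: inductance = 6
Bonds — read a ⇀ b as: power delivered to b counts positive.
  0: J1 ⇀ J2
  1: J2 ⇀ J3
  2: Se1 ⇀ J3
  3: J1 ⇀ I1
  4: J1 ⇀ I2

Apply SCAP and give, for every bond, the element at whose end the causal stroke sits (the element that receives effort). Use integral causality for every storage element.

bond 2 stroke at J3  (source Se1 imposes e)
bond 1 stroke at J2  (0-jn J3 has e-setter on 2)
bond 0 stroke at J1  (0-jn J2 has e-setter on 1)
bond 3 stroke at I1  (J1: bond 0 brought effort, rest push out)
bond 4 stroke at I2  (common-e at J1 fixed by 0)

β0 →J1
β1 →J2
β2 →J3
β3 →I1
β4 →I2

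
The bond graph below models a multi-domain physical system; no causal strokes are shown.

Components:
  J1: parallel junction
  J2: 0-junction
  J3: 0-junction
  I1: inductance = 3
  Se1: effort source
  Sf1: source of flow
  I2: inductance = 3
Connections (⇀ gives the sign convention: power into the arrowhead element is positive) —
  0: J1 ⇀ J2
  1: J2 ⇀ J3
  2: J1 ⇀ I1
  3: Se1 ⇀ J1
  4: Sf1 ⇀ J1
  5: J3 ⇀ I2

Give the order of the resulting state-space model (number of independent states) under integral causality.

#3 stroke at J1  (Se1 fixes effort; stroke away)
#4 stroke at Sf1  (source Sf1 imposes f)
#0 stroke at J2  (common-e at J1 fixed by 3)
#2 stroke at I1  (common-e at J1 fixed by 3)
#1 stroke at J3  (common-e at J2 fixed by 0)
#5 stroke at I2  (J3 effort already set via bond 1)

2  (I1, I2 all integral)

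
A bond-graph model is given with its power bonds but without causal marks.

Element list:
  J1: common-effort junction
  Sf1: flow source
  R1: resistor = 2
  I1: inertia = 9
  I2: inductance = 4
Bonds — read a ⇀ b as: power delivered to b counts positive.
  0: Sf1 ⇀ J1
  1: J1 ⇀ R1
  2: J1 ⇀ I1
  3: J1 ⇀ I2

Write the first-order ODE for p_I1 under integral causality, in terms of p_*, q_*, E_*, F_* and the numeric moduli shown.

b0 |Sf1  (Sf1: flow source, stroke at near end)
b2 |I1  (prefer integral on I1)
b3 |I2  (I2: I, integral causality)
b1 |J1  (J1: last free bond brings effort in)

dp_I1/dt = 2*F_Sf1 - 2*p_I1/9 - p_I2/2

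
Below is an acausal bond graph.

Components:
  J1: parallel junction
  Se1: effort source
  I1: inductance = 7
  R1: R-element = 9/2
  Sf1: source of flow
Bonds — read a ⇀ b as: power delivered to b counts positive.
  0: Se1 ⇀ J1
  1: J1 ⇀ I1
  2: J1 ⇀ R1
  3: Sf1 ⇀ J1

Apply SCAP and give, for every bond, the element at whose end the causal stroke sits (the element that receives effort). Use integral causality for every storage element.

bond 0 →J1  (source Se1 imposes e)
bond 3 →Sf1  (Sf1 (Sf) sets flow on bond)
bond 1 →I1  (common-e at J1 fixed by 0)
bond 2 →R1  (J1 effort already set via bond 0)

b0 |J1
b1 |I1
b2 |R1
b3 |Sf1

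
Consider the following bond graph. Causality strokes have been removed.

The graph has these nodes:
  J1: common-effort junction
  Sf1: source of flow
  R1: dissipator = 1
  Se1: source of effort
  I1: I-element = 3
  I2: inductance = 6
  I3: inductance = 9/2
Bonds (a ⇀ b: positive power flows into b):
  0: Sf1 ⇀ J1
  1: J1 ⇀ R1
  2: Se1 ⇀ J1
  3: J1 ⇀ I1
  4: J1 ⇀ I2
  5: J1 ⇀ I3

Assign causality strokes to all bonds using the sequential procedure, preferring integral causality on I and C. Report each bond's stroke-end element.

b0 |Sf1  (Sf1 (Sf) sets flow on bond)
b2 |J1  (Se1 (Se) sets effort on bond)
b1 |R1  (0-jn J1 has e-setter on 2)
b3 |I1  (0-jn J1 has e-setter on 2)
b4 |I2  (0-jn J1 has e-setter on 2)
b5 |I3  (0-jn J1 has e-setter on 2)

β0 |Sf1
β1 |R1
β2 |J1
β3 |I1
β4 |I2
β5 |I3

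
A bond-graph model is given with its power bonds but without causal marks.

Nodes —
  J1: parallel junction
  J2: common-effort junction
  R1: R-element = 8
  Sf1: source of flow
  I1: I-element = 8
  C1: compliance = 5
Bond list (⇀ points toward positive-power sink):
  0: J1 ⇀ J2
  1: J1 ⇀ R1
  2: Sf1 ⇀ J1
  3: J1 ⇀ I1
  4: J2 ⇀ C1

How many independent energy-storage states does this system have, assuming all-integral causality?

bond 2 stroke→Sf1  (Sf1 (Sf) sets flow on bond)
bond 3 stroke→I1  (prefer integral on I1)
bond 4 stroke→J2  (prefer integral on C1)
bond 0 stroke→J1  (J2: bond 4 brought effort, rest push out)
bond 1 stroke→R1  (0-jn J1 has e-setter on 0)

2  (C1, I1 all integral)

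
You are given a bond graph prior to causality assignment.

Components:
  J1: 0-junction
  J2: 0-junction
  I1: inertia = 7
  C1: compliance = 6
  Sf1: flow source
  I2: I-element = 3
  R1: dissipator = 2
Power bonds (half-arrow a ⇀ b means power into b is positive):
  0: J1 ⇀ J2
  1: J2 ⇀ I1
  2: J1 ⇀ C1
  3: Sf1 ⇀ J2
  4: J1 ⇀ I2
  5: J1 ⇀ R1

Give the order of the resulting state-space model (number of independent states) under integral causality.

bond 3 stroke at Sf1  (Sf1 (Sf) sets flow on bond)
bond 1 stroke at I1  (I1: I, integral causality)
bond 0 stroke at J2  (closing 0-jn rule on J2)
bond 2 stroke at J1  (C1: C, integral causality)
bond 4 stroke at I2  (common-e at J1 fixed by 2)
bond 5 stroke at R1  (0-jn J1 has e-setter on 2)

3  (C1, I1, I2 all integral)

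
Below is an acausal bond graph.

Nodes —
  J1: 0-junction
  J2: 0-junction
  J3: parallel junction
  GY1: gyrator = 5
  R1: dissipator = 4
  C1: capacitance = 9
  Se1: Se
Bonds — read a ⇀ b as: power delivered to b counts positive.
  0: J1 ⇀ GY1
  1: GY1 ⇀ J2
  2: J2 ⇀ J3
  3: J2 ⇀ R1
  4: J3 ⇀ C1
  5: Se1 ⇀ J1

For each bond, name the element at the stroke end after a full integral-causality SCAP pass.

b0 →GY1
b1 →GY1
b2 →J2
b3 →R1
b4 →J3
b5 →J1

bond 5 stroke→J1  (source Se1 imposes e)
bond 0 stroke→GY1  (0-jn J1 has e-setter on 5)
bond 1 stroke→GY1  (GY1: gyrator matches bond 0)
bond 4 stroke→J3  (C1: C, integral causality)
bond 2 stroke→J2  (J3: bond 4 brought effort, rest push out)
bond 3 stroke→R1  (0-jn J2 has e-setter on 2)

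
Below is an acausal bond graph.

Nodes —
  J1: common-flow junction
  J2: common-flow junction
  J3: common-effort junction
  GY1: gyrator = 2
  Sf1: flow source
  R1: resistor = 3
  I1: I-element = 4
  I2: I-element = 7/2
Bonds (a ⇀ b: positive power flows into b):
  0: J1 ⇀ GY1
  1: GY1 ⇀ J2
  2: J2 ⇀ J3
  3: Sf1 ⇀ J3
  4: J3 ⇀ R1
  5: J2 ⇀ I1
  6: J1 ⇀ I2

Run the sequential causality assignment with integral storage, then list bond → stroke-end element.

#3 stroke→Sf1  (Sf1 (Sf) sets flow on bond)
#5 stroke→I1  (prefer integral on I1)
#1 stroke→J2  (J2: bond 5 brought flow, rest push out)
#2 stroke→J2  (common-f at J2 fixed by 5)
#4 stroke→J3  (closing 0-jn rule on J3)
#0 stroke→J1  (through GY1, causality inverts; strokes same side of GY1)
#6 stroke→I2  (J1: last free bond brings flow in)

bond 0 |J1
bond 1 |J2
bond 2 |J2
bond 3 |Sf1
bond 4 |J3
bond 5 |I1
bond 6 |I2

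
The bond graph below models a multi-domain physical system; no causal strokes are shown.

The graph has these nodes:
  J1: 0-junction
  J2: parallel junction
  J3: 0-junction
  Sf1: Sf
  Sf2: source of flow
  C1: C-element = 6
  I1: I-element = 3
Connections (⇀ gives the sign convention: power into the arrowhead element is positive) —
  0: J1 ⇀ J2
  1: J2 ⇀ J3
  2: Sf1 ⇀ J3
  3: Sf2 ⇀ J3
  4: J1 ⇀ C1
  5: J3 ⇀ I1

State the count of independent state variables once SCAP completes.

2  (C1, I1 all integral)

b2 |Sf1  (Sf1: flow source, stroke at near end)
b3 |Sf2  (Sf2 fixes flow; stroke at Sf2)
b4 |J1  (C1 integral (e out))
b0 |J2  (J1 effort already set via bond 4)
b1 |J3  (J2 effort already set via bond 0)
b5 |I1  (J3: bond 1 brought effort, rest push out)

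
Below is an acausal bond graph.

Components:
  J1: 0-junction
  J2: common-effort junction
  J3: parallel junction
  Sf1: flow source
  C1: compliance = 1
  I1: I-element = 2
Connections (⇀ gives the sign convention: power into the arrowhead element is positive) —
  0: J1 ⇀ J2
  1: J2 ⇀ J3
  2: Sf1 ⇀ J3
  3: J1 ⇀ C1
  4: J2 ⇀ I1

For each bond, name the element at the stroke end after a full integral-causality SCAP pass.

bond 2 stroke at Sf1  (Sf1: flow source, stroke at near end)
bond 1 stroke at J3  (J3: last free bond brings effort in)
bond 3 stroke at J1  (C1 outputs effort q/C1)
bond 0 stroke at J2  (common-e at J1 fixed by 3)
bond 4 stroke at I1  (common-e at J2 fixed by 0)

b0 |J2
b1 |J3
b2 |Sf1
b3 |J1
b4 |I1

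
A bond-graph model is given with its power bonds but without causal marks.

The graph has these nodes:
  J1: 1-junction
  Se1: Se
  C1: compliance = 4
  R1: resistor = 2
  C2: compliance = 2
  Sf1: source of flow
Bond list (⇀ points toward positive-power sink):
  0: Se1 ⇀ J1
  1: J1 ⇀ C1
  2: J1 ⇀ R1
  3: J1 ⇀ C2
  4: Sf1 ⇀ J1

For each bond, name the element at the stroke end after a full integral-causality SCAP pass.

b0 →J1  (Se1: effort source, stroke at far end)
b4 →Sf1  (Sf1 (Sf) sets flow on bond)
b1 →J1  (common-f at J1 fixed by 4)
b2 →J1  (common-f at J1 fixed by 4)
b3 →J1  (common-f at J1 fixed by 4)

β0 stroke→J1
β1 stroke→J1
β2 stroke→J1
β3 stroke→J1
β4 stroke→Sf1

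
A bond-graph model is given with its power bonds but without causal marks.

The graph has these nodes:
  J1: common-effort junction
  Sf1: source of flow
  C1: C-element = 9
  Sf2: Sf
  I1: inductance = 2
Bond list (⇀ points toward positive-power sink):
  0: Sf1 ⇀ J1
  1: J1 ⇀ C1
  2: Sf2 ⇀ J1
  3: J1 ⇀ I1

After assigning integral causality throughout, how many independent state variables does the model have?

bond 0 stroke at Sf1  (Sf1 fixes flow; stroke at Sf1)
bond 2 stroke at Sf2  (source Sf2 imposes f)
bond 1 stroke at J1  (C1: C, integral causality)
bond 3 stroke at I1  (0-jn J1 has e-setter on 1)

2  (C1, I1 all integral)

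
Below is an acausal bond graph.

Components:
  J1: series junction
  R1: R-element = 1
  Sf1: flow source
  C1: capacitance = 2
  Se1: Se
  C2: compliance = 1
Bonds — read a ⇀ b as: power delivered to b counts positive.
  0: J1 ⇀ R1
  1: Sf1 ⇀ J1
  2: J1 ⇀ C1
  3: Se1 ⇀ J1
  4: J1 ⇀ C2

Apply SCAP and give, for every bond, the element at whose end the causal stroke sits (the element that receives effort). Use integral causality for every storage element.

bond 0 stroke at J1
bond 1 stroke at Sf1
bond 2 stroke at J1
bond 3 stroke at J1
bond 4 stroke at J1

β1 →Sf1  (Sf1: flow source, stroke at near end)
β3 →J1  (Se1 fixes effort; stroke away)
β0 →J1  (common-f at J1 fixed by 1)
β2 →J1  (J1 flow already set via bond 1)
β4 →J1  (J1: bond 1 brought flow, rest push out)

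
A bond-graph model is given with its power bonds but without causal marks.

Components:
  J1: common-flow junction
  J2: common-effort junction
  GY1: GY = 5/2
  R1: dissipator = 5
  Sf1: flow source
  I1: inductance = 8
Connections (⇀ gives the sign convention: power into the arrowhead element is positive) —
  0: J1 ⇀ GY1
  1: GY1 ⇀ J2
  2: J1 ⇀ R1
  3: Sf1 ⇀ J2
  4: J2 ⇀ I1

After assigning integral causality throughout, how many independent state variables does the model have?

β3 stroke→Sf1  (Sf1: flow source, stroke at near end)
β4 stroke→I1  (prefer integral on I1)
β1 stroke→J2  (J2 needs exactly one e-in)
β0 stroke→J1  (GY1: gyrator matches bond 1)
β2 stroke→R1  (closing 1-jn rule on J1)

1  (I1 all integral)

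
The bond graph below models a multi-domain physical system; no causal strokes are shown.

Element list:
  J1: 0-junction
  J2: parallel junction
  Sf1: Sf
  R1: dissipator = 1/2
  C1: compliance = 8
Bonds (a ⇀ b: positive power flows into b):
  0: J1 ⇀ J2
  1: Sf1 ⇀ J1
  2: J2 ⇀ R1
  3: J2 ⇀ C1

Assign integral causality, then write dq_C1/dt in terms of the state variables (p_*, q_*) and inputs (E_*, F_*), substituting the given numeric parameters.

dq_C1/dt = F_Sf1 - q_C1/4

β1 stroke→Sf1  (Sf1 fixes flow; stroke at Sf1)
β0 stroke→J1  (only one effort-in slot at J1)
β3 stroke→J2  (prefer integral on C1)
β2 stroke→R1  (J2 effort already set via bond 3)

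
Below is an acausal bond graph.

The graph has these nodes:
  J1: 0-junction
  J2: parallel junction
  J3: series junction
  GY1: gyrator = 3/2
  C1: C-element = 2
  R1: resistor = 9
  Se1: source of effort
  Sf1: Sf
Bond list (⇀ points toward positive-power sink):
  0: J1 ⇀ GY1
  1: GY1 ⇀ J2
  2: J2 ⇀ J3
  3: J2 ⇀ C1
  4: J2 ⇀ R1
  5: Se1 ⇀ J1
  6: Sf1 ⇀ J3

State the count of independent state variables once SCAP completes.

1  (C1 all integral)

β5 |J1  (Se1 fixes effort; stroke away)
β6 |Sf1  (Sf1: flow source, stroke at near end)
β0 |GY1  (0-jn J1 has e-setter on 5)
β2 |J3  (common-f at J3 fixed by 6)
β1 |GY1  (GY GY1: same side as bond 0)
β3 |J2  (prefer integral on C1)
β4 |R1  (J2: bond 3 brought effort, rest push out)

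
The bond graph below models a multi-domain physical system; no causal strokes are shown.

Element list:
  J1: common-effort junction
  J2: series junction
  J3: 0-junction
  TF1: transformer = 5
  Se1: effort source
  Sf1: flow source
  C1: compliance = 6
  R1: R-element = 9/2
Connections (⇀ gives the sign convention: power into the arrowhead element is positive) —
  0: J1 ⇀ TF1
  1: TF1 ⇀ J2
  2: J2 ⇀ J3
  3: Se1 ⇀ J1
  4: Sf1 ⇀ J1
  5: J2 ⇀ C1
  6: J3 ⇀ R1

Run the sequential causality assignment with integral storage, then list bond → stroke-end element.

bond 3 stroke→J1  (Se1: effort source, stroke at far end)
bond 4 stroke→Sf1  (source Sf1 imposes f)
bond 0 stroke→TF1  (common-e at J1 fixed by 3)
bond 1 stroke→J2  (TF1 one-in-one-out from 0)
bond 5 stroke→J2  (C1 integral (e out))
bond 2 stroke→J3  (J2 needs exactly one f-in)
bond 6 stroke→R1  (0-jn J3 has e-setter on 2)

b0 stroke at TF1
b1 stroke at J2
b2 stroke at J3
b3 stroke at J1
b4 stroke at Sf1
b5 stroke at J2
b6 stroke at R1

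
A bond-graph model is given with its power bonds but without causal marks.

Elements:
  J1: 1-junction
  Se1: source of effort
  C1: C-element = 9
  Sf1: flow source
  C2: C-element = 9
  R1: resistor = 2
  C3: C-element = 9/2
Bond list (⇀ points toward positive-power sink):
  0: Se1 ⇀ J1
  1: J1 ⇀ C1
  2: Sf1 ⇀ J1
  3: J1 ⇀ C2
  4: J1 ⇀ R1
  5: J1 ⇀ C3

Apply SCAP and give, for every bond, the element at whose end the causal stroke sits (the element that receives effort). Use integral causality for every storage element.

b0 stroke→J1
b1 stroke→J1
b2 stroke→Sf1
b3 stroke→J1
b4 stroke→J1
b5 stroke→J1

b0 stroke→J1  (Se1 (Se) sets effort on bond)
b2 stroke→Sf1  (Sf1 (Sf) sets flow on bond)
b1 stroke→J1  (J1 flow already set via bond 2)
b3 stroke→J1  (1-jn J1 has f-setter on 2)
b4 stroke→J1  (J1 flow already set via bond 2)
b5 stroke→J1  (1-jn J1 has f-setter on 2)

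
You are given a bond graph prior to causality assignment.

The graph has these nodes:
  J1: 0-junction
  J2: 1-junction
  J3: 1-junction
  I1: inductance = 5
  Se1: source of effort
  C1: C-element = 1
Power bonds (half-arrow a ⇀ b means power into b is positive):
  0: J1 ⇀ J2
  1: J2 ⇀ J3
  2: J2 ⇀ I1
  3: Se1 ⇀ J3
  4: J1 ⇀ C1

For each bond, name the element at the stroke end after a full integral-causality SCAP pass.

β3 |J3  (source Se1 imposes e)
β1 |J2  (J3 needs exactly one f-in)
β2 |I1  (I1: I, integral causality)
β0 |J2  (J2: bond 2 brought flow, rest push out)
β4 |J1  (only one effort-in slot at J1)

β0 |J2
β1 |J2
β2 |I1
β3 |J3
β4 |J1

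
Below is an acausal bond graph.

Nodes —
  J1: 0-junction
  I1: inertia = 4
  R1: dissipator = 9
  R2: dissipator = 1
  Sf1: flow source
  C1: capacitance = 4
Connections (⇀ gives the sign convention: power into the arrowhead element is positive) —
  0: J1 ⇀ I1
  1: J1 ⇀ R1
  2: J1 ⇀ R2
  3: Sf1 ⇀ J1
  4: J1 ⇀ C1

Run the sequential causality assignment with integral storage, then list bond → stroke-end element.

b0 stroke at I1
b1 stroke at R1
b2 stroke at R2
b3 stroke at Sf1
b4 stroke at J1

bond 3 stroke at Sf1  (Sf1 fixes flow; stroke at Sf1)
bond 0 stroke at I1  (prefer integral on I1)
bond 4 stroke at J1  (C1 outputs effort q/C1)
bond 1 stroke at R1  (0-jn J1 has e-setter on 4)
bond 2 stroke at R2  (common-e at J1 fixed by 4)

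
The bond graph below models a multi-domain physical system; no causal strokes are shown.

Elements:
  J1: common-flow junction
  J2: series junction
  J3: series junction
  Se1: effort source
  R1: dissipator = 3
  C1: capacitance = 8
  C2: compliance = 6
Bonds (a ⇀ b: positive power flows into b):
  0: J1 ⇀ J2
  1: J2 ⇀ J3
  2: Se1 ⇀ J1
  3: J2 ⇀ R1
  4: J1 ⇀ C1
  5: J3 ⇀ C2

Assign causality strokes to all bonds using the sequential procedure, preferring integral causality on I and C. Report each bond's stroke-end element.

#0 stroke→J2
#1 stroke→J2
#2 stroke→J1
#3 stroke→R1
#4 stroke→J1
#5 stroke→J3

b2 →J1  (Se1 fixes effort; stroke away)
b4 →J1  (prefer integral on C1)
b0 →J2  (J1: last free bond brings flow in)
b5 →J3  (prefer integral on C2)
b1 →J2  (closing 1-jn rule on J3)
b3 →R1  (only one flow-in slot at J2)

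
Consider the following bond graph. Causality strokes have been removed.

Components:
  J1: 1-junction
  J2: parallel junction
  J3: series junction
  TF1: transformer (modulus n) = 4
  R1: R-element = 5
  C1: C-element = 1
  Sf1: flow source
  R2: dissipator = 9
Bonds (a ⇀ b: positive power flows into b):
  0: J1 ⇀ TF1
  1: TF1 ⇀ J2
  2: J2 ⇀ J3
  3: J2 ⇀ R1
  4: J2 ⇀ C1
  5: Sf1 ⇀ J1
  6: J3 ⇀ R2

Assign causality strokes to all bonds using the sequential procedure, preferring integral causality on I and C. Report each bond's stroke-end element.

bond 5 |Sf1  (Sf1 fixes flow; stroke at Sf1)
bond 0 |J1  (J1 flow already set via bond 5)
bond 1 |TF1  (TF1: transformer flips bond 0)
bond 4 |J2  (C1: C, integral causality)
bond 2 |J3  (J2 effort already set via bond 4)
bond 3 |R1  (common-e at J2 fixed by 4)
bond 6 |R2  (closing 1-jn rule on J3)

#0 stroke→J1
#1 stroke→TF1
#2 stroke→J3
#3 stroke→R1
#4 stroke→J2
#5 stroke→Sf1
#6 stroke→R2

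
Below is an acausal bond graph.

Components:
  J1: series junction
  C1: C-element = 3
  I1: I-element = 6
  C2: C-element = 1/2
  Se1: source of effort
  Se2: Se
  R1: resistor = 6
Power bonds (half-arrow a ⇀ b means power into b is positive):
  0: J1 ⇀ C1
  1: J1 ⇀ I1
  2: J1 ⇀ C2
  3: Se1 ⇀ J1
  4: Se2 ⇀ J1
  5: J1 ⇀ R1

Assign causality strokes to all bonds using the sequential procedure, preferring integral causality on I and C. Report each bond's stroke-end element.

#3 →J1  (Se1 fixes effort; stroke away)
#4 →J1  (Se2 fixes effort; stroke away)
#0 →J1  (C1 outputs effort q/C1)
#1 →I1  (prefer integral on I1)
#2 →J1  (1-jn J1 has f-setter on 1)
#5 →J1  (1-jn J1 has f-setter on 1)

bond 0 stroke→J1
bond 1 stroke→I1
bond 2 stroke→J1
bond 3 stroke→J1
bond 4 stroke→J1
bond 5 stroke→J1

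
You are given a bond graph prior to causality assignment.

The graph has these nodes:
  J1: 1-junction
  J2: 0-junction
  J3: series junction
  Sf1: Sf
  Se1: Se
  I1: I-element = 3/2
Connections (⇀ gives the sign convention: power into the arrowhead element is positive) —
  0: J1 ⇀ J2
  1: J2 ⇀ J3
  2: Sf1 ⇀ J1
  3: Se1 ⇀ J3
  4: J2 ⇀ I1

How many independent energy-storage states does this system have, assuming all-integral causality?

#2 stroke at Sf1  (Sf1 (Sf) sets flow on bond)
#3 stroke at J3  (Se1 fixes effort; stroke away)
#0 stroke at J1  (J1 flow already set via bond 2)
#1 stroke at J2  (J3: last free bond brings flow in)
#4 stroke at I1  (0-jn J2 has e-setter on 1)

1  (I1 all integral)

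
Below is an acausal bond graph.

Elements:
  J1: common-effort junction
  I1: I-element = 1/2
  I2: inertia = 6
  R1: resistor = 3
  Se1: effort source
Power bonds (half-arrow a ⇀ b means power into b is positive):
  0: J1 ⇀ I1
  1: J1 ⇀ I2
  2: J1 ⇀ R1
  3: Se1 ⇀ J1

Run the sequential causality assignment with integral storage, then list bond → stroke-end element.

bond 3 stroke at J1  (source Se1 imposes e)
bond 0 stroke at I1  (common-e at J1 fixed by 3)
bond 1 stroke at I2  (J1 effort already set via bond 3)
bond 2 stroke at R1  (0-jn J1 has e-setter on 3)

b0 |I1
b1 |I2
b2 |R1
b3 |J1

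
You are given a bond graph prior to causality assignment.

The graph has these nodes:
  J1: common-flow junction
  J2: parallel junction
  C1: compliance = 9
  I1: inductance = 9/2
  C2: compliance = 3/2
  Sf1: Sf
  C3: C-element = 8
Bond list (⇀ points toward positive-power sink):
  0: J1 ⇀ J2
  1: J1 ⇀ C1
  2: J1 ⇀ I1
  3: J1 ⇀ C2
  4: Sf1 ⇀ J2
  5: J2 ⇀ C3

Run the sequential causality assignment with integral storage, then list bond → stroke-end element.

bond 4 →Sf1  (Sf1 fixes flow; stroke at Sf1)
bond 1 →J1  (C1: C, integral causality)
bond 2 →I1  (I1 outputs flow p/I1)
bond 0 →J1  (common-f at J1 fixed by 2)
bond 3 →J1  (1-jn J1 has f-setter on 2)
bond 5 →J2  (closing 0-jn rule on J2)

b0 →J1
b1 →J1
b2 →I1
b3 →J1
b4 →Sf1
b5 →J2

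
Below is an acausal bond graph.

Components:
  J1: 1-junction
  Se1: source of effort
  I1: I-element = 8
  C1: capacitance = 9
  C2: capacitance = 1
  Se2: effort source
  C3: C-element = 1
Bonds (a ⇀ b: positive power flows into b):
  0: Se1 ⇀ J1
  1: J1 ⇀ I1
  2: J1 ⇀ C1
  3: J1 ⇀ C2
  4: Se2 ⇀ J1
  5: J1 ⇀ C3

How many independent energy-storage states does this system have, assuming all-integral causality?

4  (C1, C2, C3, I1 all integral)

bond 0 stroke at J1  (Se1 fixes effort; stroke away)
bond 4 stroke at J1  (Se2 fixes effort; stroke away)
bond 1 stroke at I1  (I1 integral (f out))
bond 2 stroke at J1  (common-f at J1 fixed by 1)
bond 3 stroke at J1  (J1 flow already set via bond 1)
bond 5 stroke at J1  (common-f at J1 fixed by 1)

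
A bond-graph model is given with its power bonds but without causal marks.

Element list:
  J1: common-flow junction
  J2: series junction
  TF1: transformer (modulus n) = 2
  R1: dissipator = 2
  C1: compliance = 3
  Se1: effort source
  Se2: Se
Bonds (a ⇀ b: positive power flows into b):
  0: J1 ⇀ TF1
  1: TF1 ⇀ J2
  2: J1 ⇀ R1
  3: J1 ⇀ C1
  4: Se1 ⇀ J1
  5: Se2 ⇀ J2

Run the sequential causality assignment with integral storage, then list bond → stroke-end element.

β0 →J1
β1 →TF1
β2 →R1
β3 →J1
β4 →J1
β5 →J2

#4 →J1  (Se1 fixes effort; stroke away)
#5 →J2  (source Se2 imposes e)
#1 →TF1  (J2: last free bond brings flow in)
#0 →J1  (TF1 one-in-one-out from 1)
#3 →J1  (C1 integral (e out))
#2 →R1  (J1: last free bond brings flow in)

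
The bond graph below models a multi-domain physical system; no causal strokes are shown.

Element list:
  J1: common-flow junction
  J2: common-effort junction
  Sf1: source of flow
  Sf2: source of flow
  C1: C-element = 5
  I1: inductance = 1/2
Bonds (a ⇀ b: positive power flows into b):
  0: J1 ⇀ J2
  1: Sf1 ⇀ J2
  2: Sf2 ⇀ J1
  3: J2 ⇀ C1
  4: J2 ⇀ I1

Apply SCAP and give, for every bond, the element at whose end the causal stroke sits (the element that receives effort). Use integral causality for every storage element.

β0 |J1
β1 |Sf1
β2 |Sf2
β3 |J2
β4 |I1

#1 →Sf1  (Sf1 fixes flow; stroke at Sf1)
#2 →Sf2  (Sf2 fixes flow; stroke at Sf2)
#0 →J1  (common-f at J1 fixed by 2)
#3 →J2  (C1 integral (e out))
#4 →I1  (common-e at J2 fixed by 3)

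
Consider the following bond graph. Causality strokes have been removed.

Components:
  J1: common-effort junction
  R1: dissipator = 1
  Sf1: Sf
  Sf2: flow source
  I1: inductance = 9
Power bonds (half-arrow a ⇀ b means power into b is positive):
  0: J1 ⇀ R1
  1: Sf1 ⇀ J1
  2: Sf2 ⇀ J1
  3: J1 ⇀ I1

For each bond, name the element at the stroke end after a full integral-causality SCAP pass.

β1 stroke→Sf1  (source Sf1 imposes f)
β2 stroke→Sf2  (Sf2 (Sf) sets flow on bond)
β3 stroke→I1  (prefer integral on I1)
β0 stroke→J1  (J1: last free bond brings effort in)

β0 stroke→J1
β1 stroke→Sf1
β2 stroke→Sf2
β3 stroke→I1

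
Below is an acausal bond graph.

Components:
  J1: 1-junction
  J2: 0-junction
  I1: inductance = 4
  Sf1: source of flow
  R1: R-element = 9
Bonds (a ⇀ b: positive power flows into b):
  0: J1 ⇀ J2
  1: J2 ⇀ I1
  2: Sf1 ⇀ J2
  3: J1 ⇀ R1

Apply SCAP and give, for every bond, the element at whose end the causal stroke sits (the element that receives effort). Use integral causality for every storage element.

b2 |Sf1  (Sf1 fixes flow; stroke at Sf1)
b1 |I1  (prefer integral on I1)
b0 |J2  (J2: last free bond brings effort in)
b3 |J1  (J1 flow already set via bond 0)

bond 0 stroke at J2
bond 1 stroke at I1
bond 2 stroke at Sf1
bond 3 stroke at J1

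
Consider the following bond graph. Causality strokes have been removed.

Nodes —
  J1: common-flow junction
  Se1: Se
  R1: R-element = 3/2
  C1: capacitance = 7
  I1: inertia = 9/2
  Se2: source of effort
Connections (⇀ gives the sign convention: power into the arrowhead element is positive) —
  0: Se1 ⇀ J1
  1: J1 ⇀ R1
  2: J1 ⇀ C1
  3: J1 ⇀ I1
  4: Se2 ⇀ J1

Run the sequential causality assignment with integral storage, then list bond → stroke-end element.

β0 stroke→J1
β1 stroke→J1
β2 stroke→J1
β3 stroke→I1
β4 stroke→J1

#0 stroke at J1  (Se1: effort source, stroke at far end)
#4 stroke at J1  (Se2: effort source, stroke at far end)
#2 stroke at J1  (C1 integral (e out))
#3 stroke at I1  (I1 outputs flow p/I1)
#1 stroke at J1  (J1 flow already set via bond 3)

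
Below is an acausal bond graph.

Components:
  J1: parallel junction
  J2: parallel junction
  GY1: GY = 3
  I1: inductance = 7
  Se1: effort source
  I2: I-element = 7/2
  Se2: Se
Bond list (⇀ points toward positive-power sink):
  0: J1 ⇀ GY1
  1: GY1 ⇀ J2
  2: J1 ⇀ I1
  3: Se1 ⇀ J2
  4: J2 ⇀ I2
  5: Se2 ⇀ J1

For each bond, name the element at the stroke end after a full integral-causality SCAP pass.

β0 stroke at GY1
β1 stroke at GY1
β2 stroke at I1
β3 stroke at J2
β4 stroke at I2
β5 stroke at J1

bond 3 |J2  (Se1 (Se) sets effort on bond)
bond 5 |J1  (Se2 fixes effort; stroke away)
bond 0 |GY1  (J1 effort already set via bond 5)
bond 2 |I1  (common-e at J1 fixed by 5)
bond 1 |GY1  (J2: bond 3 brought effort, rest push out)
bond 4 |I2  (J2 effort already set via bond 3)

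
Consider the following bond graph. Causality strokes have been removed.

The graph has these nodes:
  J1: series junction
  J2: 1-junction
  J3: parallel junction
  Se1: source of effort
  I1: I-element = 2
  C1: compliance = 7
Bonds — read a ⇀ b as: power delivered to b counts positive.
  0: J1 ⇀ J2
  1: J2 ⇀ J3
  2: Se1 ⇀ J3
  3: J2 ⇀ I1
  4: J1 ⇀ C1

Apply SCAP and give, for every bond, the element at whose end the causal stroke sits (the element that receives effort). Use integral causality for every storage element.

b0 stroke at J2
b1 stroke at J2
b2 stroke at J3
b3 stroke at I1
b4 stroke at J1

bond 2 stroke→J3  (Se1: effort source, stroke at far end)
bond 1 stroke→J2  (common-e at J3 fixed by 2)
bond 3 stroke→I1  (I1 outputs flow p/I1)
bond 0 stroke→J2  (J2 flow already set via bond 3)
bond 4 stroke→J1  (1-jn J1 has f-setter on 0)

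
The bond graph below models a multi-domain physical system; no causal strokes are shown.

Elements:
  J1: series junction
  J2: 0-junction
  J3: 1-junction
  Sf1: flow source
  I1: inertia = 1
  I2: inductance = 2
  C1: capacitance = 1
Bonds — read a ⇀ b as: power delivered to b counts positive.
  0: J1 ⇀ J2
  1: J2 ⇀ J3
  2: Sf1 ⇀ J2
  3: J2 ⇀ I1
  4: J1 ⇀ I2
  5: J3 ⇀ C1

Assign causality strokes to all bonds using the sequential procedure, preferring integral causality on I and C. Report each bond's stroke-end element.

β0 stroke→J1
β1 stroke→J2
β2 stroke→Sf1
β3 stroke→I1
β4 stroke→I2
β5 stroke→J3

b2 →Sf1  (source Sf1 imposes f)
b3 →I1  (I1 outputs flow p/I1)
b4 →I2  (prefer integral on I2)
b0 →J1  (J1: bond 4 brought flow, rest push out)
b1 →J2  (only one effort-in slot at J2)
b5 →J3  (1-jn J3 has f-setter on 1)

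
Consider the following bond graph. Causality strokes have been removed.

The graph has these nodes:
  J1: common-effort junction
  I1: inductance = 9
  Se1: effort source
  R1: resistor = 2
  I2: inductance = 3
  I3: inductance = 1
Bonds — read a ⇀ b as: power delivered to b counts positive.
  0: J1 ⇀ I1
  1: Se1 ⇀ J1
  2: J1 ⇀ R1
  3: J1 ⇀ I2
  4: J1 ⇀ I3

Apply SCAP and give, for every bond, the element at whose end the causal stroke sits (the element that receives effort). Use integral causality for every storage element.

#0 |I1
#1 |J1
#2 |R1
#3 |I2
#4 |I3

β1 stroke→J1  (Se1 (Se) sets effort on bond)
β0 stroke→I1  (common-e at J1 fixed by 1)
β2 stroke→R1  (0-jn J1 has e-setter on 1)
β3 stroke→I2  (0-jn J1 has e-setter on 1)
β4 stroke→I3  (J1 effort already set via bond 1)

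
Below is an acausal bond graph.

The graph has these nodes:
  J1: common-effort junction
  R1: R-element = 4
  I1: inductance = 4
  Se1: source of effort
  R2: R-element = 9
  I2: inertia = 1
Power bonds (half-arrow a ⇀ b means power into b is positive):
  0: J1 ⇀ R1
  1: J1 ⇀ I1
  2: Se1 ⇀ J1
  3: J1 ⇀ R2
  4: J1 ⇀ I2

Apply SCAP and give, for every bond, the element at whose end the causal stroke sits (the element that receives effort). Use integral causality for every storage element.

b0 stroke at R1
b1 stroke at I1
b2 stroke at J1
b3 stroke at R2
b4 stroke at I2

bond 2 |J1  (source Se1 imposes e)
bond 0 |R1  (J1 effort already set via bond 2)
bond 1 |I1  (0-jn J1 has e-setter on 2)
bond 3 |R2  (J1 effort already set via bond 2)
bond 4 |I2  (J1 effort already set via bond 2)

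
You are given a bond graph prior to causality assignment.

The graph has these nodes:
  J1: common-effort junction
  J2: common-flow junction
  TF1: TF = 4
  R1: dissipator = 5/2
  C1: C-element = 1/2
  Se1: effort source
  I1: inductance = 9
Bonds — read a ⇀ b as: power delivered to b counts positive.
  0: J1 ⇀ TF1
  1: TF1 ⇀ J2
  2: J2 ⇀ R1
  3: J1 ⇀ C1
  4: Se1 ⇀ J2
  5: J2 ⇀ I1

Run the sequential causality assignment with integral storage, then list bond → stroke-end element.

bond 0 |TF1
bond 1 |J2
bond 2 |J2
bond 3 |J1
bond 4 |J2
bond 5 |I1

#4 stroke→J2  (Se1 (Se) sets effort on bond)
#3 stroke→J1  (C1 integral (e out))
#0 stroke→TF1  (0-jn J1 has e-setter on 3)
#1 stroke→J2  (through TF1, causality passes straight; one stroke at TF1)
#5 stroke→I1  (I1 integral (f out))
#2 stroke→J2  (common-f at J2 fixed by 5)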